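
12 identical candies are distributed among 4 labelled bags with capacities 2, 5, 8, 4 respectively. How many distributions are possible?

Ignoring the caps, the number of non-negative solutions to x_1+…+x_4 = 12 is C(15,3) = 455.
Subtract solutions that violate a single cap (substitute x_i' = x_i − (cap_i+1)): x_1 ≥ 3 gives C(12,3) = 220; x_2 ≥ 6 gives C(9,3) = 84; x_3 ≥ 9 gives C(6,3) = 20; x_4 ≥ 5 gives C(10,3) = 120. Together 444.
Add back pairs where two caps are both exceeded: 20 + 1 + 35 + 0 + 4 + 0 = 60.
By inclusion–exclusion the count is 455 − 444 + 60 = 71.

71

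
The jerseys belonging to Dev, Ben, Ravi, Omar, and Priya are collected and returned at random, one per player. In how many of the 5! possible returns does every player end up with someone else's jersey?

Let Aᵢ be the assignments in which player i gets their old jersey. We want the size of the complement of A₁∪…∪A_5.
By inclusion–exclusion this is Σ_{j=0}^{5} (−1)^j C(5,j)·(5−j)!.
Computing: 120 − 120 + 60 − 20 + 5 − 1 = 44.

44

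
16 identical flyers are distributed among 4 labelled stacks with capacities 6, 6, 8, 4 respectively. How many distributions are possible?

137

Ignoring the caps, the number of non-negative solutions to x_1+…+x_4 = 16 is C(19,3) = 969.
Subtract solutions that violate a single cap (substitute x_i' = x_i − (cap_i+1)): x_1 ≥ 7 gives C(12,3) = 220; x_2 ≥ 7 gives C(12,3) = 220; x_3 ≥ 9 gives C(10,3) = 120; x_4 ≥ 5 gives C(14,3) = 364. Together 924.
Add back pairs where two caps are both exceeded: 10 + 1 + 35 + 1 + 35 + 10 = 92.
By inclusion–exclusion the count is 969 − 924 + 92 = 137.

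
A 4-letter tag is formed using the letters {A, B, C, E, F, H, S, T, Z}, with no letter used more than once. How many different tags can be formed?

This is a permutation of 4 out of 9: P(9,4) = 9!/5!.
9 × 8 × 7 × 6 = 3024.

3024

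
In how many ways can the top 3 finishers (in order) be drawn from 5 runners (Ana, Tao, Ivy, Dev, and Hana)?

This is an ordered selection of 3 from 5: P(5,3).
That gives 5 × 4 × 3 = 60.

60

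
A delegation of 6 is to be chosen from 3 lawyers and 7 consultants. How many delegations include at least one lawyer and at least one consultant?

203

Unrestricted: C(10,6) = 210 ways to pick any 6 of the 10.
Subtract selections that omit an entire group: no lawyers → C(7,6) = 7; no consultants → C(3,6) = 0.
Both groups omitted at once is impossible, so 210 − 7 = 203.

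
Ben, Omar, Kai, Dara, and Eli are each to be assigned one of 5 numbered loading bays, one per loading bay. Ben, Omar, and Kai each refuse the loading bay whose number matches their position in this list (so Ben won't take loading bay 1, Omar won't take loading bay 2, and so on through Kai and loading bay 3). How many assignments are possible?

64

Let Aᵢ (for i ∈ {1, 2, 3}) be the placements that put person i in their forbidden loading bay. Any j of these fix j positions, leaving (5−j)! ways to fill the rest, and there are C(3,j) ways to pick which j.
By inclusion–exclusion, the number of valid placements is Σ_{j=0}^{3} (−1)^j C(3,j)·(5−j)!.
Computing: 120 − 72 + 18 − 2 = 64.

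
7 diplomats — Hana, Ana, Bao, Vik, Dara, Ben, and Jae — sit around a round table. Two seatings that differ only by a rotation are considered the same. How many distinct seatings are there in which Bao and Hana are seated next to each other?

Glue Bao and Hana into a block (2 internal orders). Seating 6 units around a circle gives (5)! arrangements.
So 2 × (5)! = 2 × 120 = 240.

240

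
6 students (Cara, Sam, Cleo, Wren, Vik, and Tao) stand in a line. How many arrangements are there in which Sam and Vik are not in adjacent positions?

480

There are 6! = 720 arrangements in all. If Sam and Vik are adjacent, merging them into one block gives 2·(5)! = 240 arrangements.
So 720 − 240 = 480 arrangements keep them apart.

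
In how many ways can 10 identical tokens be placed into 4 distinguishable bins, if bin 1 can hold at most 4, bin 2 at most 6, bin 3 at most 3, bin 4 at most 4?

79

By stars and bars, unrestricted non-negative solutions to x_1+…+x_4 = 10 number C(10+3,3) = 286.
Subtract solutions that violate a single cap (substitute x_i' = x_i − (cap_i+1)): x_1 ≥ 5 gives C(8,3) = 56; x_2 ≥ 7 gives C(6,3) = 20; x_3 ≥ 4 gives C(9,3) = 84; x_4 ≥ 5 gives C(8,3) = 56. Together 216.
Add back pairs where two caps are both exceeded: 0 + 4 + 1 + 0 + 0 + 4 = 9.
By inclusion–exclusion the count is 286 − 216 + 9 = 79.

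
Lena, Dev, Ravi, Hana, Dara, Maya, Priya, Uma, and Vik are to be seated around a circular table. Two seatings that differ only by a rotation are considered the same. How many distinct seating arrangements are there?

Seat Lena anywhere (absorbing the rotational symmetry), then permute the other 8: (8)! = 40320.

40320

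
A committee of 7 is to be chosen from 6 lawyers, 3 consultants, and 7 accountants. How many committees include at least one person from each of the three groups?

Unrestricted: C(16,7) = 11440 ways to pick any 7 of the 16.
Subtract selections that omit an entire group: no lawyers → C(10,7) = 120; no consultants → C(13,7) = 1716; no accountants → C(9,7) = 36.
Add back selections omitting two groups (i.e. drawn from a single group): C(6,7) + C(3,7) + C(7,7) = 1.
By inclusion–exclusion: 11440 − 1872 + 1 = 9569.

9569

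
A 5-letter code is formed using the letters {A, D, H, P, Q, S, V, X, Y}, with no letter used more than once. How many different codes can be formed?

With no repetition, fill the 5 letters in order: 9 choices, then 8, down to 5.
9 × 8 × 7 × 6 × 5 = 15120.

15120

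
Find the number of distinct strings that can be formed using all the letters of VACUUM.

Letter multiplicities in VACUUM: A×1, C×1, M×1, U×2, V×1.
Dividing 6! = 720 by 2! = 2 for the repeated letters gives 360.

360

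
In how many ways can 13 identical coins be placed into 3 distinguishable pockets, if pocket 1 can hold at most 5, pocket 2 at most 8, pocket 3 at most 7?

Ignoring the caps, the number of non-negative solutions to x_1+…+x_3 = 13 is C(15,2) = 105.
Subtract solutions that violate a single cap (substitute x_i' = x_i − (cap_i+1)): x_1 ≥ 6 gives C(9,2) = 36; x_2 ≥ 9 gives C(6,2) = 15; x_3 ≥ 8 gives C(7,2) = 21. Together 72.
No two caps can be exceeded simultaneously, so the pair terms are all 0.
By inclusion–exclusion the count is 105 − 72 + 0 = 33.

33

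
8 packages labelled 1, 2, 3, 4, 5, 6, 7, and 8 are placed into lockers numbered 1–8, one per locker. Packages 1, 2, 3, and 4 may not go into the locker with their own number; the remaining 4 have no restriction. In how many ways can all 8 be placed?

24024

Let Aᵢ (for 1 ≤ i ≤ 4) be the placements that put package i in its forbidden locker. Any j of these fix j positions, leaving (8−j)! ways to fill the rest, and there are C(4,j) ways to pick which j.
By inclusion–exclusion, the number of valid placements is Σ_{j=0}^{4} (−1)^j C(4,j)·(8−j)!.
Computing: 40320 − 20160 + 4320 − 480 + 24 = 24024.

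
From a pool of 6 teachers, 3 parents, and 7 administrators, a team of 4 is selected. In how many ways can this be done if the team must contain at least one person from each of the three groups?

819

Total 4-person selections from all 16: C(16,4) = 1820.
Subtract selections that omit an entire group: no teachers → C(10,4) = 210; no parents → C(13,4) = 715; no administrators → C(9,4) = 126.
Add back selections omitting two groups (i.e. drawn from a single group): C(6,4) + C(3,4) + C(7,4) = 50.
By inclusion–exclusion: 1820 − 1051 + 50 = 819.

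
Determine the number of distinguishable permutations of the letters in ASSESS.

30

ASSESS has 6 letters with S appearing 4 times.
The number of distinct arrangements is 6!/(4!) = 720/24 = 30.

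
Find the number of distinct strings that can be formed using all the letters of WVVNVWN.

WVVNVWN has 7 letters with N appearing twice, V appearing 3 times, and W appearing twice.
Dividing 7! = 5040 by 3!·2!·2! = 24 for the repeated letters gives 210.

210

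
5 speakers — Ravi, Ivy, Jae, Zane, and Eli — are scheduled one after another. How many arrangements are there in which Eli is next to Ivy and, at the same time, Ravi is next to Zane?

24

Treat {Eli,Ivy} as one block (2 orders) and {Ravi,Zane} as another (2 orders).
That leaves 3 units to arrange: 2 × 2 × 3! = 4 × 6 = 24.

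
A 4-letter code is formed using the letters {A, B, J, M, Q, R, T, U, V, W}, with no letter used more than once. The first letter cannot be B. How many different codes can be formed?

4536

The first letter has 10−1 = 9 choices (anything except B).
The remaining 3 letters are filled from the other 9 symbols without repetition: 9 × 8 × 7 = 504.
Total: 9 × 504 = 4536.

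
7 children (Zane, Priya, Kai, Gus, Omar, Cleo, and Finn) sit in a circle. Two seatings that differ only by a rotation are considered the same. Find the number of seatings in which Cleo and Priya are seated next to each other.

Treat {Cleo, Priya} as one unit (2 internal orders) and seat the resulting 6 units around the table: (5)! circular arrangements.
So 2 × (5)! = 2 × 120 = 240.

240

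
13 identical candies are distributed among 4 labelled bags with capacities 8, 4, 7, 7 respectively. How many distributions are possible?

Without the upper bounds there are C(16,3) = 560 ways to split 13 among 4 bags.
Subtract solutions that violate a single cap (substitute x_i' = x_i − (cap_i+1)): x_1 ≥ 9 gives C(7,3) = 35; x_2 ≥ 5 gives C(11,3) = 165; x_3 ≥ 8 gives C(8,3) = 56; x_4 ≥ 8 gives C(8,3) = 56. Together 312.
Add back pairs where two caps are both exceeded: 0 + 0 + 0 + 1 + 1 + 0 = 2.
By inclusion–exclusion the count is 560 − 312 + 2 = 250.

250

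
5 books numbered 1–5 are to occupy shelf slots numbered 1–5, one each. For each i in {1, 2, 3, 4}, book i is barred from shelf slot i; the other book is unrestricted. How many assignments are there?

Let Aᵢ (for 1 ≤ i ≤ 4) be the placements that put book i in its forbidden shelf slot. Any j of these fix j positions, leaving (5−j)! ways to fill the rest, and there are C(4,j) ways to pick which j.
By inclusion–exclusion, the number of valid placements is Σ_{j=0}^{4} (−1)^j C(4,j)·(5−j)!.
Computing: 120 − 96 + 36 − 8 + 1 = 53.

53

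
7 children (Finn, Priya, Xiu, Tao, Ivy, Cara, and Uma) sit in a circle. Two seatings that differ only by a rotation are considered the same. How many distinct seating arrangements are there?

720

Seat Finn anywhere (absorbing the rotational symmetry), then permute the other 6: (6)! = 720.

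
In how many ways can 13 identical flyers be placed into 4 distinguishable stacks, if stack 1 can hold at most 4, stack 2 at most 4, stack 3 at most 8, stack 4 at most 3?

66

Without the upper bounds there are C(16,3) = 560 ways to split 13 among 4 stacks.
Subtract solutions that violate a single cap (substitute x_i' = x_i − (cap_i+1)): x_1 ≥ 5 gives C(11,3) = 165; x_2 ≥ 5 gives C(11,3) = 165; x_3 ≥ 9 gives C(7,3) = 35; x_4 ≥ 4 gives C(12,3) = 220. Together 585.
Add back pairs where two caps are both exceeded: 20 + 0 + 35 + 0 + 35 + 1 = 91.
By inclusion–exclusion the count is 560 − 585 + 91 = 66.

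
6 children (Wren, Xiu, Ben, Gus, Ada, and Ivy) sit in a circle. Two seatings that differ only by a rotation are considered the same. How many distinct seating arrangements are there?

120

Seat Wren anywhere (absorbing the rotational symmetry), then permute the other 5: (5)! = 120.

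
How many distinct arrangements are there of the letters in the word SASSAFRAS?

2520

SASSAFRAS has 9 letters with A appearing 3 times and S appearing 4 times.
So there are 9! / (4!·3!) = 2520 distinguishable arrangements.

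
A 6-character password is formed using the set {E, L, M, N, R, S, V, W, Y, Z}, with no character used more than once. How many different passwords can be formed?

Choose and order 6 of the 10 symbols: the first character has 10 options, the next 9, and so on down to 5.
10 × 9 × 8 × 7 × 6 × 5 = 151200.

151200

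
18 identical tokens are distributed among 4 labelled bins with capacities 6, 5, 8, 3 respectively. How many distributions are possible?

34

Ignoring the caps, the number of non-negative solutions to x_1+…+x_4 = 18 is C(21,3) = 1330.
Subtract solutions that violate a single cap (substitute x_i' = x_i − (cap_i+1)): x_1 ≥ 7 gives C(14,3) = 364; x_2 ≥ 6 gives C(15,3) = 455; x_3 ≥ 9 gives C(12,3) = 220; x_4 ≥ 4 gives C(17,3) = 680. Together 1719.
Add back pairs where two caps are both exceeded: 56 + 10 + 120 + 20 + 165 + 56 = 427.
Subtract triples: 0 + 4 + 0 + 0 = 4.
By inclusion–exclusion the count is 1330 − 1719 + 427 − 4 = 34.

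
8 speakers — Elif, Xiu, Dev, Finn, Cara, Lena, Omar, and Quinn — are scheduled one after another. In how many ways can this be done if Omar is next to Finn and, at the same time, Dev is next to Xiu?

Treat {Omar,Finn} as one block (2 orders) and {Dev,Xiu} as another (2 orders).
That leaves 6 units to arrange: 2 × 2 × 6! = 4 × 720 = 2880.

2880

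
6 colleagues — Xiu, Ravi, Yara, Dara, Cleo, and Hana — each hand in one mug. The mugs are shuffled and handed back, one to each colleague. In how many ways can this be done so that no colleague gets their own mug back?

265

Count assignments avoiding every fixed point. For any j of the 6 colleagues fixed to their own mug, the other 6−j can be arranged in (6−j)! ways.
By inclusion–exclusion this is Σ_{j=0}^{6} (−1)^j C(6,j)·(6−j)!.
Computing: 720 − 720 + 360 − 120 + 30 − 6 + 1 = 265.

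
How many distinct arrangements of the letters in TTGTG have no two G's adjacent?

6

Total arrangements of TTGTG: 5!/(3!·2!) = 10.
Arrangements with the G's together: treat GG as one letter, giving (4)!/(3!) = 4.
Subtracting, 10 − 4 = 6 arrangements keep the G's apart.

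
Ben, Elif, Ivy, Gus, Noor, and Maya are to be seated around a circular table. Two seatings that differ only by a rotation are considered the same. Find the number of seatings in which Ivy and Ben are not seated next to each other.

72

Without the restriction there are (5)! = 120 seatings.
Seatings with Ivy beside Ben: treat them as a block with 2 internal orders, giving 2 × (4)! = 48.
Subtracting, 120 − 48 = 72.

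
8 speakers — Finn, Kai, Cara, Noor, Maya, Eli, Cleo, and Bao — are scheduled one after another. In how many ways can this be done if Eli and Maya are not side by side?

30240

There are 8! = 40320 arrangements in all. If Eli and Maya are adjacent, merging them into one block gives 2·(7)! = 10080 arrangements.
Complementary counting: 40320 − 10080 = 30240.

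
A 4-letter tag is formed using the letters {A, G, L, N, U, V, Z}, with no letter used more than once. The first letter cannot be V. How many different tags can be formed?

The first letter has 7−1 = 6 choices (anything except V).
The remaining 3 letters are filled from the other 6 symbols without repetition: 6 × 5 × 4 = 120.
Total: 6 × 120 = 720.

720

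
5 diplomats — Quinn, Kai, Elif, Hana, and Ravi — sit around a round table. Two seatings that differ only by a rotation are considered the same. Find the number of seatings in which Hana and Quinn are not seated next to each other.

All circular seatings of 5 people number (4)! = 24.
Seatings with Hana beside Quinn: treat them as a block with 2 internal orders, giving 2 × (3)! = 12.
Subtracting, 24 − 12 = 12.

12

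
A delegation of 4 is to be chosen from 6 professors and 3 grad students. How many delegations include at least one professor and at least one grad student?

With no constraint there are C(9,4) = 126 possible selections.
Subtract selections that omit an entire group: no professors → C(3,4) = 0; no grad students → C(6,4) = 15.
Both groups omitted at once is impossible, so 126 − 15 = 111.

111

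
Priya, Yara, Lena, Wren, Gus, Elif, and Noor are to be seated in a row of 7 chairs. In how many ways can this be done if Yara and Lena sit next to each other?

1440

Place the 5 others and the Yara-Lena pair as 6 objects in a line; the pair has 2 internal arrangements.
That gives 2 × 6! = 2 × 720 = 1440.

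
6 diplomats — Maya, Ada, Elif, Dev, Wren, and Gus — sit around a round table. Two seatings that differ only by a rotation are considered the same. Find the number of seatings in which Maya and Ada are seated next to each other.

Glue Maya and Ada into a block (2 internal orders). Seating 5 units around a circle gives (4)! arrangements.
So 2 × (4)! = 2 × 24 = 48.

48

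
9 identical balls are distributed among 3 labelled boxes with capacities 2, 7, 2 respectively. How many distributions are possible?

Ignoring the caps, the number of non-negative solutions to x_1+…+x_3 = 9 is C(11,2) = 55.
Subtract solutions that violate a single cap (substitute x_i' = x_i − (cap_i+1)): x_1 ≥ 3 gives C(8,2) = 28; x_2 ≥ 8 gives C(3,2) = 3; x_3 ≥ 3 gives C(8,2) = 28. Together 59.
Add back pairs where two caps are both exceeded: 0 + 10 + 0 = 10.
By inclusion–exclusion the count is 55 − 59 + 10 = 6.

6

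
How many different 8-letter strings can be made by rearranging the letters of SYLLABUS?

SYLLABUS has 8 letters with L appearing twice and S appearing twice.
So there are 8! / (2!·2!) = 10080 distinguishable arrangements.

10080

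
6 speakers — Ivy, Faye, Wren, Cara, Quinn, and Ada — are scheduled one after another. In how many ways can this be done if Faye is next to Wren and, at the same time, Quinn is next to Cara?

96

Treat {Faye,Wren} as one block (2 orders) and {Quinn,Cara} as another (2 orders).
That leaves 4 units to arrange: 2 × 2 × 4! = 4 × 24 = 96.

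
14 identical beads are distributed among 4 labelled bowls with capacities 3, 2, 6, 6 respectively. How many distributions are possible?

19

By stars and bars, unrestricted non-negative solutions to x_1+…+x_4 = 14 number C(14+3,3) = 680.
Subtract solutions that violate a single cap (substitute x_i' = x_i − (cap_i+1)): x_1 ≥ 4 gives C(13,3) = 286; x_2 ≥ 3 gives C(14,3) = 364; x_3 ≥ 7 gives C(10,3) = 120; x_4 ≥ 7 gives C(10,3) = 120. Together 890.
Add back pairs where two caps are both exceeded: 120 + 20 + 20 + 35 + 35 + 1 = 231.
Subtract triples: 1 + 1 + 0 + 0 = 2.
By inclusion–exclusion the count is 680 − 890 + 231 − 2 = 19.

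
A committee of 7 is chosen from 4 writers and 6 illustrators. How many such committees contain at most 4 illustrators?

Split by how many illustrators are chosen (0 through 4).
Sum: C(6,0)·C(4,7) + C(6,1)·C(4,6) + C(6,2)·C(4,5) + C(6,3)·C(4,4) + C(6,4)·C(4,3) = 0 + 0 + 0 + 20 + 60 = 80.

80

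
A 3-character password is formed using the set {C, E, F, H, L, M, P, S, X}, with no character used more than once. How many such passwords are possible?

With no repetition, fill the 3 characters in order: 9 choices, then 8, down to 7.
9 × 8 × 7 = 504.

504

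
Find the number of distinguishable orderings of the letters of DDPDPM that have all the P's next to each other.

Treat the 2 copies of P as a single block. The multiset to arrange is then {PP, D, D, D, M}, 5 items in all.
That gives (5)!/(3!) = 20 arrangements.

20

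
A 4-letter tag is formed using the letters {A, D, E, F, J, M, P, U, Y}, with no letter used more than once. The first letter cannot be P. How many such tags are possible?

2688

The first letter has 9−1 = 8 choices (anything except P).
The remaining 3 letters are filled from the other 8 symbols without repetition: 8 × 7 × 6 = 336.
Total: 8 × 336 = 2688.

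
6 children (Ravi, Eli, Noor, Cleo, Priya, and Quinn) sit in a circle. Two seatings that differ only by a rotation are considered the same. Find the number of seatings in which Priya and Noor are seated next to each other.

Glue Priya and Noor into a block (2 internal orders). Seating 5 units around a circle gives (4)! arrangements.
So 2 × (4)! = 2 × 24 = 48.

48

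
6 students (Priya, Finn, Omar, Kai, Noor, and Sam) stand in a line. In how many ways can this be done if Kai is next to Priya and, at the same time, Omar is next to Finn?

96

Treat {Kai,Priya} as one block (2 orders) and {Omar,Finn} as another (2 orders).
That leaves 4 units to arrange: 2 × 2 × 4! = 4 × 24 = 96.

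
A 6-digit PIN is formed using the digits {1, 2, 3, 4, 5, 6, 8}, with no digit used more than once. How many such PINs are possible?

5040

Choose and order 6 of the 7 symbols: the first digit has 7 options, the next 6, and so on down to 2.
7 × 6 × 5 × 4 × 3 × 2 = 5040.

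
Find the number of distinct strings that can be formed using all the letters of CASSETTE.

The 8 letters of CASSETTE have repeats: E appearing twice, S appearing twice, and T appearing twice.
So there are 8! / (2!·2!·2!) = 5040 distinguishable arrangements.

5040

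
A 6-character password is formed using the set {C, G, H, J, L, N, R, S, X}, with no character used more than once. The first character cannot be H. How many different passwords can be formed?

53760

The first character has 9−1 = 8 choices (anything except H).
The remaining 5 characters are filled from the other 8 symbols without repetition: 8 × 7 × 6 × 5 × 4 = 6720.
Total: 8 × 6720 = 53760.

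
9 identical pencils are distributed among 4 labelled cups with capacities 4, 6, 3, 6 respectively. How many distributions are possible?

Ignoring the caps, the number of non-negative solutions to x_1+…+x_4 = 9 is C(12,3) = 220.
Subtract solutions that violate a single cap (substitute x_i' = x_i − (cap_i+1)): x_1 ≥ 5 gives C(7,3) = 35; x_2 ≥ 7 gives C(5,3) = 10; x_3 ≥ 4 gives C(8,3) = 56; x_4 ≥ 7 gives C(5,3) = 10. Together 111.
Add back pairs where two caps are both exceeded: 0 + 1 + 0 + 0 + 0 + 0 = 1.
By inclusion–exclusion the count is 220 − 111 + 1 = 110.

110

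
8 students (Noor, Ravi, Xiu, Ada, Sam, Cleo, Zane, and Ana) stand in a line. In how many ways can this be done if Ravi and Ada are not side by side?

Of the 8! = 40320 arrangements, those with Ravi and Ada adjacent number 2 × 7! = 10080 (treat the pair as a block with 2 internal orders).
Complementary counting: 40320 − 10080 = 30240.

30240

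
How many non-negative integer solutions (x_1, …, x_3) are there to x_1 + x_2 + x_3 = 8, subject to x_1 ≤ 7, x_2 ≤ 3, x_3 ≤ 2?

Without the upper bounds there are C(10,2) = 45 ways to split 8 among 3 variables.
Subtract solutions that violate a single cap (substitute x_i' = x_i − (cap_i+1)): x_1 ≥ 8 gives C(2,2) = 1; x_2 ≥ 4 gives C(6,2) = 15; x_3 ≥ 3 gives C(7,2) = 21. Together 37.
Add back pairs where two caps are both exceeded: 0 + 0 + 3 = 3.
By inclusion–exclusion the count is 45 − 37 + 3 = 11.

11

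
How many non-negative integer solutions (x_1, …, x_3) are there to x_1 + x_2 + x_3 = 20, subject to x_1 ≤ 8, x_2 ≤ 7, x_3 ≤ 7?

6

By stars and bars, unrestricted non-negative solutions to x_1+…+x_3 = 20 number C(20+2,2) = 231.
Subtract solutions that violate a single cap (substitute x_i' = x_i − (cap_i+1)): x_1 ≥ 9 gives C(13,2) = 78; x_2 ≥ 8 gives C(14,2) = 91; x_3 ≥ 8 gives C(14,2) = 91. Together 260.
Add back pairs where two caps are both exceeded: 10 + 10 + 15 = 35.
By inclusion–exclusion the count is 231 − 260 + 35 = 6.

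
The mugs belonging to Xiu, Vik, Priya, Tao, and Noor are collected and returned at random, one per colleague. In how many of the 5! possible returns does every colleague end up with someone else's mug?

This is the derangement count D_5: permutations of 5 items with no fixed point.
By inclusion–exclusion this is Σ_{j=0}^{5} (−1)^j C(5,j)·(5−j)!.
Computing: 120 − 120 + 60 − 20 + 5 − 1 = 44.

44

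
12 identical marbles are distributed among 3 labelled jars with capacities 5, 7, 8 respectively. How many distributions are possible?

By stars and bars, unrestricted non-negative solutions to x_1+…+x_3 = 12 number C(12+2,2) = 91.
Subtract solutions that violate a single cap (substitute x_i' = x_i − (cap_i+1)): x_1 ≥ 6 gives C(8,2) = 28; x_2 ≥ 8 gives C(6,2) = 15; x_3 ≥ 9 gives C(5,2) = 10. Together 53.
No two caps can be exceeded simultaneously, so the pair terms are all 0.
By inclusion–exclusion the count is 91 − 53 + 0 = 38.

38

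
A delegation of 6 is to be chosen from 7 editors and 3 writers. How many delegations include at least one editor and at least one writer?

Total 6-person selections from all 10: C(10,6) = 210.
Subtract selections that omit an entire group: no editors → C(3,6) = 0; no writers → C(7,6) = 7.
Both groups omitted at once is impossible, so 210 − 7 = 203.

203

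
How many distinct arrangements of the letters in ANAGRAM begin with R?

Fix R in the first position and arrange the remaining 6 letters.
Those 6 letters have A appearing 3 times, giving (6)!/(3!) = 120.

120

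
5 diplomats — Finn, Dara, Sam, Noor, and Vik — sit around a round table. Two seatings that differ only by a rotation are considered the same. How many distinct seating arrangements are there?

24

Fix one person's seat to break rotational symmetry; the remaining 4 people can be arranged in (4)! = 24 ways.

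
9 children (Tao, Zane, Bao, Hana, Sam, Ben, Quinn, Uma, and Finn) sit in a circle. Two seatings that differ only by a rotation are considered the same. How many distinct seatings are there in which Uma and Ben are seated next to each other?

Treat {Uma, Ben} as one unit (2 internal orders) and seat the resulting 8 units around the table: (7)! circular arrangements.
So 2 × (7)! = 2 × 5040 = 10080.

10080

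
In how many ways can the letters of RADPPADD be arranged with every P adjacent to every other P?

420

Treat the 2 copies of P as a single block. The multiset to arrange is then {PP, A, A, D, D, D, R}, 7 items in all.
That gives (7)!/(3!·2!) = 420 arrangements.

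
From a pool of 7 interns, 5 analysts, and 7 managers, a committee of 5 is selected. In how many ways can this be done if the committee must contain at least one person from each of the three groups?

Total 5-person selections from all 19: C(19,5) = 11628.
Subtract selections that omit an entire group: no interns → C(12,5) = 792; no analysts → C(14,5) = 2002; no managers → C(12,5) = 792.
Add back selections omitting two groups (i.e. drawn from a single group): C(7,5) + C(5,5) + C(7,5) = 43.
By inclusion–exclusion: 11628 − 3586 + 43 = 8085.

8085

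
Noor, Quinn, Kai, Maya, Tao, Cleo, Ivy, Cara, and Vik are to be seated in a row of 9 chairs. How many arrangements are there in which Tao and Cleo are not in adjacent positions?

282240

Of the 9! = 362880 arrangements, those with Tao and Cleo adjacent number 2 × 8! = 80640 (treat the pair as a block with 2 internal orders).
So 362880 − 80640 = 282240 arrangements keep them apart.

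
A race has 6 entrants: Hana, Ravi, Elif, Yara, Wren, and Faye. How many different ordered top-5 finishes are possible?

This is an ordered selection of 5 from 6: P(6,5).
That gives 6 × 5 × 4 × 3 × 2 = 720.

720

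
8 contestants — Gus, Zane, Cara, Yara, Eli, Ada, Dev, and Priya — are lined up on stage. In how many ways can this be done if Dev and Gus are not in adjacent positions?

There are 8! = 40320 arrangements in all. If Dev and Gus are adjacent, merging them into one block gives 2·(7)! = 10080 arrangements.
Complementary counting: 40320 − 10080 = 30240.

30240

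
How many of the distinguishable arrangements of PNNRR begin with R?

12

Fix R in the first position and arrange the remaining 4 letters.
Those 4 letters have N appearing twice, giving (4)!/(2!) = 12.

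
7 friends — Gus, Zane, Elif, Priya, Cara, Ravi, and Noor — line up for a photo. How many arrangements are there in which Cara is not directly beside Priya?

3600

Of the 7! = 5040 arrangements, those with Cara and Priya adjacent number 2 × 6! = 1440 (treat the pair as a block with 2 internal orders).
Complementary counting: 5040 − 1440 = 3600.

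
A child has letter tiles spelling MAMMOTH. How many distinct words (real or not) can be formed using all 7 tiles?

MAMMOTH has 7 letters with M appearing 3 times.
So there are 7! / (3!) = 840 distinguishable arrangements.

840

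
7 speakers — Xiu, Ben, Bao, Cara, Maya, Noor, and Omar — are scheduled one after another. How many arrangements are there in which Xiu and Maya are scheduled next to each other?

Place the 5 others and the Xiu-Maya pair as 6 objects in a line; the pair has 2 internal arrangements.
That gives 2 × 6! = 2 × 720 = 1440.

1440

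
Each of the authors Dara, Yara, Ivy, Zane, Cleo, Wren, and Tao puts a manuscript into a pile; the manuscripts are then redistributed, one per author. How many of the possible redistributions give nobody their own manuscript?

Count assignments avoiding every fixed point. For any j of the 7 authors fixed to their own manuscript, the other 7−j can be arranged in (7−j)! ways.
By inclusion–exclusion this is Σ_{j=0}^{7} (−1)^j C(7,j)·(7−j)!.
Computing: 5040 − 5040 + 2520 − 840 + 210 − 42 + 7 − 1 = 1854.

1854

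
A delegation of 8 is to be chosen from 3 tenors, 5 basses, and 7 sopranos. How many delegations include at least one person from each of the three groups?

5894

Total 8-person selections from all 15: C(15,8) = 6435.
Selections missing a whole group: no tenors → C(12,8) = 495; no basses → C(10,8) = 45; no sopranos → C(8,8) = 1.
Add back selections omitting two groups (i.e. drawn from a single group): C(3,8) + C(5,8) + C(7,8) = 0.
By inclusion–exclusion: 6435 − 541 + 0 = 5894.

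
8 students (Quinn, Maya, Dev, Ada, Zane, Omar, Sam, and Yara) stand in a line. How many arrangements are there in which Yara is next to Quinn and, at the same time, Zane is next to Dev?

2880

Treat {Yara,Quinn} as one block (2 orders) and {Zane,Dev} as another (2 orders).
That leaves 6 units to arrange: 2 × 2 × 6! = 4 × 720 = 2880.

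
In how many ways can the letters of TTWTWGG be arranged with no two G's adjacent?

150

There are 7!/(3!·2!·2!) = 210 arrangements of TTWTWGG in total.
If the two G's are adjacent, glue them into one block, leaving 6 items to arrange: (6)!/(3!·2!) = 60 ways.
Subtracting, 210 − 60 = 150 arrangements keep the G's apart.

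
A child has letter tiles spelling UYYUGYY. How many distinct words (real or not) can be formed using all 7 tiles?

105

UYYUGYY has 7 letters with U appearing twice and Y appearing 4 times.
Dividing 7! = 5040 by 4!·2! = 48 for the repeated letters gives 105.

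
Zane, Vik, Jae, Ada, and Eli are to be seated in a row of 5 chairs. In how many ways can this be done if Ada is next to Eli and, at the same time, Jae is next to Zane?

Treat {Ada,Eli} as one block (2 orders) and {Jae,Zane} as another (2 orders).
That leaves 3 units to arrange: 2 × 2 × 3! = 4 × 6 = 24.

24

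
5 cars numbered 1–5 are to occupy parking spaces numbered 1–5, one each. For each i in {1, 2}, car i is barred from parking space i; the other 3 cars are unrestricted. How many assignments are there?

78

Let Aᵢ (for i ∈ {1, 2}) be the placements that put car i in its forbidden parking space. Any j of these fix j positions, leaving (5−j)! ways to fill the rest, and there are C(2,j) ways to pick which j.
By inclusion–exclusion, the number of valid placements is Σ_{j=0}^{2} (−1)^j C(2,j)·(5−j)!.
Computing: 120 − 48 + 6 = 78.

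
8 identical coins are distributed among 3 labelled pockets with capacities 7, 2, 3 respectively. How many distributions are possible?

Without the upper bounds there are C(10,2) = 45 ways to split 8 among 3 pockets.
Subtract solutions that violate a single cap (substitute x_i' = x_i − (cap_i+1)): x_1 ≥ 8 gives C(2,2) = 1; x_2 ≥ 3 gives C(7,2) = 21; x_3 ≥ 4 gives C(6,2) = 15. Together 37.
Add back pairs where two caps are both exceeded: 0 + 0 + 3 = 3.
By inclusion–exclusion the count is 45 − 37 + 3 = 11.

11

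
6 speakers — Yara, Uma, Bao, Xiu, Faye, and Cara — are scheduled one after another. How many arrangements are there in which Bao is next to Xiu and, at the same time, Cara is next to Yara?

Treat {Bao,Xiu} as one block (2 orders) and {Cara,Yara} as another (2 orders).
That leaves 4 units to arrange: 2 × 2 × 4! = 4 × 24 = 96.

96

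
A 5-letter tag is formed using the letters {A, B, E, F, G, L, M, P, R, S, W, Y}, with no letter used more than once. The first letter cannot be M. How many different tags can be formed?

The first letter has 12−1 = 11 choices (anything except M).
The remaining 4 letters are filled from the other 11 symbols without repetition: 11 × 10 × 9 × 8 = 7920.
Total: 11 × 7920 = 87120.

87120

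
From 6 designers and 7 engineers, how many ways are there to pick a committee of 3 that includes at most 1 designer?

Split by how many designers are chosen (0 through 1).
Sum: C(6,0)·C(7,3) + C(6,1)·C(7,2) = 35 + 126 = 161.

161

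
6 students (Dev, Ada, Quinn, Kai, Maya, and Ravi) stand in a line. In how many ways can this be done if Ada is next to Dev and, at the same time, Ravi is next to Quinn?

96

Treat {Ada,Dev} as one block (2 orders) and {Ravi,Quinn} as another (2 orders).
That leaves 4 units to arrange: 2 × 2 × 4! = 4 × 24 = 96.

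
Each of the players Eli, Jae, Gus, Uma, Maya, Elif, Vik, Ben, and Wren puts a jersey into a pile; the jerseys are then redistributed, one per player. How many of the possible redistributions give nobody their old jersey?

Let Aᵢ be the assignments in which player i gets their old jersey. We want the size of the complement of A₁∪…∪A_9.
By inclusion–exclusion this is Σ_{j=0}^{9} (−1)^j C(9,j)·(9−j)!.
Computing: 362880 − 362880 + 181440 − 60480 + 15120 − 3024 + 504 − 72 + 9 − 1 = 133496.

133496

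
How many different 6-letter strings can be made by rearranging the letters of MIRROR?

The 6 letters of MIRROR have repeats: R appearing 3 times.
Dividing 6! = 720 by 3! = 6 for the repeated letters gives 120.

120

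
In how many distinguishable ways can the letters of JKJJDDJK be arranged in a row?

420

The 8 letters of JKJJDDJK have repeats: D appearing twice, J appearing 4 times, and K appearing twice.
So there are 8! / (4!·2!·2!) = 420 distinguishable arrangements.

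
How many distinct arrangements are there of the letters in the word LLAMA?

LLAMA has 5 letters with A appearing twice and L appearing twice.
The number of distinct arrangements is 5!/(2!·2!) = 120/4 = 30.

30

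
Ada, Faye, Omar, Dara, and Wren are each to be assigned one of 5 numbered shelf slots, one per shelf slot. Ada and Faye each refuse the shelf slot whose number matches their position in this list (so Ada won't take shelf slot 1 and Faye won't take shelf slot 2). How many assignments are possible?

78

Let Aᵢ (for i ∈ {1, 2}) be the placements that put person i in their forbidden shelf slot. Any j of these fix j positions, leaving (5−j)! ways to fill the rest, and there are C(2,j) ways to pick which j.
By inclusion–exclusion, the number of valid placements is Σ_{j=0}^{2} (−1)^j C(2,j)·(5−j)!.
Computing: 120 − 48 + 6 = 78.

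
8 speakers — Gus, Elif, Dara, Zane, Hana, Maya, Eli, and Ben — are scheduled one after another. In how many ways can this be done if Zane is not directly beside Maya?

There are 8! = 40320 arrangements in all. If Zane and Maya are adjacent, merging them into one block gives 2·(7)! = 10080 arrangements.
So 40320 − 10080 = 30240 arrangements keep them apart.

30240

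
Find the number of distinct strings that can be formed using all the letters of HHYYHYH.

35

The 7 letters of HHYYHYH have repeats: H appearing 4 times and Y appearing 3 times.
Dividing 7! = 5040 by 4!·3! = 144 for the repeated letters gives 35.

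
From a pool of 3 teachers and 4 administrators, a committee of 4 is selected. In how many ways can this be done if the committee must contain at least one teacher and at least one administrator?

34

Unrestricted: C(7,4) = 35 ways to pick any 4 of the 7.
Subtract selections that omit an entire group: no teachers → C(4,4) = 1; no administrators → C(3,4) = 0.
Both groups omitted at once is impossible, so 35 − 1 = 34.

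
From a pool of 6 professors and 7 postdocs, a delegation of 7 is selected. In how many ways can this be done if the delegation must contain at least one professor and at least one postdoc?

1715

With no constraint there are C(13,7) = 1716 possible selections.
Subtract selections that omit an entire group: no professors → C(7,7) = 1; no postdocs → C(6,7) = 0.
Both groups omitted at once is impossible, so 1716 − 1 = 1715.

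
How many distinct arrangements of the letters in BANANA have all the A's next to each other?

Treat the 3 copies of A as a single block. The multiset to arrange is then {AAA, B, N, N}, 4 items in all.
That gives (4)!/(2!) = 12 arrangements.

12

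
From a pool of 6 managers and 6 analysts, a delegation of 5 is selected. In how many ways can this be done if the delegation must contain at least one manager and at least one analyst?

780

With no constraint there are C(12,5) = 792 possible selections.
Subtract selections that omit an entire group: no managers → C(6,5) = 6; no analysts → C(6,5) = 6.
Both groups omitted at once is impossible, so 792 − 12 = 780.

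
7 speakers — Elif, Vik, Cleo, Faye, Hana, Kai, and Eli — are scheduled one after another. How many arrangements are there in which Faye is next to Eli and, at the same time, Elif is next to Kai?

480

Treat {Faye,Eli} as one block (2 orders) and {Elif,Kai} as another (2 orders).
That leaves 5 units to arrange: 2 × 2 × 5! = 4 × 120 = 480.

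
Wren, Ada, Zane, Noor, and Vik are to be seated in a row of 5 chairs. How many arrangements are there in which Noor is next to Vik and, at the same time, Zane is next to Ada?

24

Treat {Noor,Vik} as one block (2 orders) and {Zane,Ada} as another (2 orders).
That leaves 3 units to arrange: 2 × 2 × 3! = 4 × 6 = 24.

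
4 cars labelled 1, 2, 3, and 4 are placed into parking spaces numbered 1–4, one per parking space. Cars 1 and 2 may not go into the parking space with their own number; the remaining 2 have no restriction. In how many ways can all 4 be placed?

Let Aᵢ (for i ∈ {1, 2}) be the placements that put car i in its forbidden parking space. Any j of these fix j positions, leaving (4−j)! ways to fill the rest, and there are C(2,j) ways to pick which j.
By inclusion–exclusion, the number of valid placements is Σ_{j=0}^{2} (−1)^j C(2,j)·(4−j)!.
Computing: 24 − 12 + 2 = 14.

14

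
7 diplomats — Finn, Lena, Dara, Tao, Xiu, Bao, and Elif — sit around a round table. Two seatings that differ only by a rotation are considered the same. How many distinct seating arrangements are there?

Fix one person's seat to break rotational symmetry; the remaining 6 people can be arranged in (6)! = 720 ways.

720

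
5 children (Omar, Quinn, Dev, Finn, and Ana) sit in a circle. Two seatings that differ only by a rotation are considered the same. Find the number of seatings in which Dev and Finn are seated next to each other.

Glue Dev and Finn into a block (2 internal orders). Seating 4 units around a circle gives (3)! arrangements.
So 2 × (3)! = 2 × 6 = 12.

12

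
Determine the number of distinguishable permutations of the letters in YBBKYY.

60

Letter multiplicities in YBBKYY: B×2, K×1, Y×3.
The number of distinct arrangements is 6!/(3!·2!) = 720/12 = 60.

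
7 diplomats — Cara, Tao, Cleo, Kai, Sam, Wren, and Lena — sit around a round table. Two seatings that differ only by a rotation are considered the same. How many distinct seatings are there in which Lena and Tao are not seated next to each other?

480

All circular seatings of 7 people number (6)! = 720.
Those with Lena next to Tao: fuse the pair into one unit and seat 6 units around a circle — 2·(5)! = 240.
Subtracting, 720 − 240 = 480.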